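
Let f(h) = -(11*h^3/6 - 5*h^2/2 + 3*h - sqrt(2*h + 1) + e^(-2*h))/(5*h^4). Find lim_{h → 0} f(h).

-31/120

Substitution gives 0/0 (the numerator vanishes to order 4).
Expand each term to order h^4: the coefficient of h^4 in −√(1 + 2h) is 5/8 and in e^(-2h) is 2/3.
Lower-order terms cancel with the polynomial part, so the numerator is (31/24)·h^4 + o(h^4), and the limit is (31/24)/(-5) = -31/120.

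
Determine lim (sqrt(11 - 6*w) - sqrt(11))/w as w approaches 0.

-3*√(11)/11

Substitution gives 0/0. Multiply numerator and denominator by the conjugate √(11 - 6w) + √11.
The numerator becomes (11 - 6w) − 11 = -6w, so the expression simplifies to -6/(√(11 - 6w) + √11).
Letting w → 0 gives -6/(2√11) = -3*√(11)/11.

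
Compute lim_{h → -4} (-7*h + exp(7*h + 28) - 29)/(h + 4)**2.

Direct substitution gives 0/0.
Apply L'Hôpital: lim (7*e^(7*h + 28) - 7)/(2*h + 8), still 0/0.
After 2 applications of L'Hôpital's rule the quotient is (49*e^(7*h + 28))/(2); substituting h = -4 gives 49/2.

49/2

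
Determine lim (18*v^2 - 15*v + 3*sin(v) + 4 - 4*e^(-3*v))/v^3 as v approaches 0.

35/2

Substitution gives 0/0 (the numerator vanishes to order 3).
Expand each term to order v^3: the coefficient of v^3 in -4·e^(-3v) is 18 and in 3·sin(v) is -1/2.
Lower-order terms cancel with the polynomial part, so the numerator is (35/2)·v^3 + o(v^3), and the limit is (35/2)/(1) = 35/2.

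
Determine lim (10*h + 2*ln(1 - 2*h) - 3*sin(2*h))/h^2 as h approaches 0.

-4

Substitution gives 0/0 (the numerator vanishes to order 2).
Expand each term to order h^2: the coefficient of h^2 in 2·ln(1 - 2h) is -4 and in -3·sin(2h) is 0.
Lower-order terms cancel with the polynomial part, so the numerator is (-4)·h^2 + o(h^2), and the limit is (-4)/(1) = -4.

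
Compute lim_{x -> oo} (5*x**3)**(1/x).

1

Base → ∞ and exponent → 0: an ∞^0 form.
Take logs: (1/x)·ln(5·x^3) = (ln 5 + 3·ln x)/x → 0.
So the limit is e^0 = 1.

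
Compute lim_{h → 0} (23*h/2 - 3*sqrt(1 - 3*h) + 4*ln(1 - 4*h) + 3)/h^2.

Substitution gives 0/0; apply L'Hôpital's rule 2 times.
After differentiating numerator and denominator 2 times the quotient is (-64/(4*h - 1)^2 + 27/(4*(1 - 3*h)^(3/2)))/(2); at h = 0 this is -229/8.

-229/8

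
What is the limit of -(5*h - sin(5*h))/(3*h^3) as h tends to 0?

Direct substitution gives 0/0.
Apply L'Hôpital: lim (5 - 5*cos(5*h))/(-9*h^2), still 0/0.
Apply L'Hôpital: lim (25*sin(5*h))/(-18*h), still 0/0.
After 3 applications of L'Hôpital's rule the quotient is (125*cos(5*h))/(-18); substituting h = 0 gives -125/18.

-125/18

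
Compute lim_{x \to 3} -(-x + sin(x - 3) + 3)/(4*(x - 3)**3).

Direct substitution gives 0/0.
Apply L'Hôpital: lim (cos(x - 3) - 1)/(-12*(x - 3)^2), still 0/0.
Apply L'Hôpital: lim (-sin(x - 3))/(72 - 24*x), still 0/0.
After 3 applications of L'Hôpital's rule the quotient is (-cos(x - 3))/(-24); substituting x = 3 gives 1/24.

1/24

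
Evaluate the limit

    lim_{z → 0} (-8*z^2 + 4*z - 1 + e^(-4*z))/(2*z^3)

-16/3

Direct substitution gives 0/0.
Apply L'Hôpital: lim (-16*z + 4 - 4*e^(-4*z))/(6*z^2), still 0/0.
Apply L'Hôpital: lim (-16 + 16*e^(-4*z))/(12*z), still 0/0.
After 3 applications of L'Hôpital's rule the quotient is (-64*e^(-4*z))/(12); substituting z = 0 gives -16/3.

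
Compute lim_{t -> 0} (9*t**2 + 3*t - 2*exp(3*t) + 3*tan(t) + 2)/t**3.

-8

Substitution gives 0/0 (the numerator vanishes to order 3).
Expand each term to order t^3: the coefficient of t^3 in -2·e^(3t) is -9 and in 3·tan(t) is 1.
Lower-order terms cancel with the polynomial part, so the numerator is (-8)·t^3 + o(t^3), and the limit is (-8)/(1) = -8.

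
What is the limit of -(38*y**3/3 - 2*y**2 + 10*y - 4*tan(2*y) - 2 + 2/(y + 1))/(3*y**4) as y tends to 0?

Substitution gives 0/0 (the numerator vanishes to order 4).
Expand each term to order y^4: the coefficient of y^4 in 2·1/(1 + y) is 2 and in -4·tan(2y) is 0.
Lower-order terms cancel with the polynomial part, so the numerator is (2)·y^4 + o(y^4), and the limit is (2)/(-3) = -2/3.

-2/3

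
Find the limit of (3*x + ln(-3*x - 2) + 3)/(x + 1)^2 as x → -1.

-9/2

Direct substitution gives 0/0.
Apply L'Hôpital: lim (3 - 3/(-3*x - 2))/(2*x + 2), still 0/0.
After 2 applications of L'Hôpital's rule the quotient is (-9/(-3*x - 2)^2)/(2); substituting x = -1 gives -9/2.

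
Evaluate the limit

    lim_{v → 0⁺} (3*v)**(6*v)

1

Base → 0⁺ and exponent → 0⁺: a 0^0 form.
Take logs: 6v·ln(3v). This is 0·(−∞); rewriting as ln(3v)/(1/(6v)) and applying L'Hôpital gives 0.
Hence the limit is e^0 = 1.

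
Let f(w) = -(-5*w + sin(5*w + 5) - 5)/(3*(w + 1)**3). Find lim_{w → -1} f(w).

125/18

Direct substitution gives 0/0.
Apply L'Hôpital: lim (5*cos(5*w + 5) - 5)/(-9*(w + 1)^2), still 0/0.
Apply L'Hôpital: lim (-25*sin(5*w + 5))/(-18*w - 18), still 0/0.
After 3 applications of L'Hôpital's rule the quotient is (-125*cos(5*w + 5))/(-18); substituting w = -1 gives 125/18.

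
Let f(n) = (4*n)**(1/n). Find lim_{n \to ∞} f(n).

Base → ∞ and exponent → 0: an ∞^0 form.
Take logs: (1/n)·ln(4·n^1) = (ln 4 + 1·ln n)/n → 0.
So the limit is e^0 = 1.

1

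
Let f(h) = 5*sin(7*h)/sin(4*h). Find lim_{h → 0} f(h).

35/4

Substitution gives 0/0.
Divide numerator and denominator by h: sin(7h)/h → 7 and sin(4h)/h → 4, so the limit is 5·7/4 = 35/4.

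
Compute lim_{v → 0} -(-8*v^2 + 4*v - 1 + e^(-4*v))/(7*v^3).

Direct substitution gives 0/0.
Apply L'Hôpital: lim (-16*v + 4 - 4*e^(-4*v))/(-21*v^2), still 0/0.
Apply L'Hôpital: lim (-16 + 16*e^(-4*v))/(-42*v), still 0/0.
After 3 applications of L'Hôpital's rule the quotient is (-64*e^(-4*v))/(-42); substituting v = 0 gives 32/21.

32/21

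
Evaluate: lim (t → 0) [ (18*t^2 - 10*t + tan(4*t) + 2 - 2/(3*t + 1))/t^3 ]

Substitution gives 0/0; apply L'Hôpital's rule 3 times.
After differentiating numerator and denominator 3 times the quotient is (384*tan(4*t)^2/cos(4*t)^2 + 128/cos(4*t)^2 + 324/(3*t + 1)^4)/(6); at t = 0 this is 226/3.

226/3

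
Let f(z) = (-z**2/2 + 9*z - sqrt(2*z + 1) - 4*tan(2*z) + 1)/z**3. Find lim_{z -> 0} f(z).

-67/6

Substitution gives 0/0; apply L'Hôpital's rule 3 times.
After differentiating numerator and denominator 3 times the quotient is (-128*tan(2*z)^2/cos(2*z)^2 - 64/cos(2*z)^4 - 3/(2*z + 1)^(5/2))/(6); at z = 0 this is -67/6.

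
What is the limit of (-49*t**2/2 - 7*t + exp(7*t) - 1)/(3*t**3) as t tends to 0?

343/18

Direct substitution gives 0/0.
Apply L'Hôpital: lim (-49*t + 7*e^(7*t) - 7)/(9*t^2), still 0/0.
Apply L'Hôpital: lim (49*e^(7*t) - 49)/(18*t), still 0/0.
After 3 applications of L'Hôpital's rule the quotient is (343*e^(7*t))/(18); substituting t = 0 gives 343/18.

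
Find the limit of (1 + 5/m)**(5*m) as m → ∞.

e^(25)

Let L be the limit and take ln: ln L = lim (5m)·ln(1 + 5/m) = lim (5m)·(5/m + O(1/m²)) = 25.
Hence L = e^(25).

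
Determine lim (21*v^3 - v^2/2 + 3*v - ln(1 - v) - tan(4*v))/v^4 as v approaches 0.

1/4

Substitution gives 0/0 (the numerator vanishes to order 4).
Expand each term to order v^4: the coefficient of v^4 in −tan(4v) is 0 and in −ln(1 - v) is 1/4.
Lower-order terms cancel with the polynomial part, so the numerator is (1/4)·v^4 + o(v^4), and the limit is (1/4)/(1) = 1/4.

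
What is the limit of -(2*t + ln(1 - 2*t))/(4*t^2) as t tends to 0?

Direct substitution gives 0/0.
Apply L'Hôpital: lim (2 - 2/(1 - 2*t))/(-8*t), still 0/0.
After 2 applications of L'Hôpital's rule the quotient is (-4/(1 - 2*t)^2)/(-8); substituting t = 0 gives 1/2.

1/2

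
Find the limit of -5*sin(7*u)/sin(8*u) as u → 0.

Substitution gives 0/0.
Divide numerator and denominator by u: sin(7u)/u → 7 and sin(8u)/u → 8, so the limit is -5·7/8 = -35/8.

-35/8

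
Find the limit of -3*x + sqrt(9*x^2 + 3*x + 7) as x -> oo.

1/2

This has the form ∞ − ∞. Multiply and divide by the conjugate √(9*x^2 + 3*x + 7) + 3x.
That gives (3x + 7) / (√(9*x^2 + 3*x + 7) + 3x).
Divide numerator and denominator by x: the limit is 3/(2·3) = 1/2.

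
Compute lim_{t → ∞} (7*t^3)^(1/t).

Base → ∞ and exponent → 0: an ∞^0 form.
Take logs: (1/t)·ln(7·t^3) = (ln 7 + 3·ln t)/t → 0.
So the limit is e^0 = 1.

1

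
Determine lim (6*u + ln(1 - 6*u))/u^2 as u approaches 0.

-18

Direct substitution gives 0/0.
Apply L'Hôpital: lim (6 - 6/(1 - 6*u))/(2*u), still 0/0.
After 2 applications of L'Hôpital's rule the quotient is (-36/(1 - 6*u)^2)/(2); substituting u = 0 gives -18.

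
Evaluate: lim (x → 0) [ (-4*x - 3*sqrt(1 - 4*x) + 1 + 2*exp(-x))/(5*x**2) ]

7/5

Substitution gives 0/0; apply L'Hôpital's rule 2 times.
After differentiating numerator and denominator 2 times the quotient is (2*e^(-x) + 12/(1 - 4*x)^(3/2))/(10); at x = 0 this is 7/5.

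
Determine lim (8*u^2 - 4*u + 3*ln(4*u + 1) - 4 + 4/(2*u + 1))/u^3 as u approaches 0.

Substitution gives 0/0 (the numerator vanishes to order 3).
Expand each term to order u^3: the coefficient of u^3 in 3·ln(1 + 4u) is 64 and in 4·1/(1 + 2u) is -32.
Lower-order terms cancel with the polynomial part, so the numerator is (32)·u^3 + o(u^3), and the limit is (32)/(1) = 32.

32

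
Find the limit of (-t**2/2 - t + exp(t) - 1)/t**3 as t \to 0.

1/6

Direct substitution gives 0/0.
Apply L'Hôpital: lim (-t + e^(t) - 1)/(3*t^2), still 0/0.
Apply L'Hôpital: lim (e^(t) - 1)/(6*t), still 0/0.
After 3 applications of L'Hôpital's rule the quotient is (e^(t))/(6); substituting t = 0 gives 1/6.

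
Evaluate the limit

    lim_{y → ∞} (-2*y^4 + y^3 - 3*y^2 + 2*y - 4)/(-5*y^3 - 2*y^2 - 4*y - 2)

∞

The numerator has higher degree (4 > 3); the quotient behaves like (-2/(-5))·y^1 for large |y|.
As y → +∞ this diverges to ∞.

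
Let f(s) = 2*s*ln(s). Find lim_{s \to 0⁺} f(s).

This is a 0·(−∞) form. Rewrite as 2·ln(s) / s^(−1) and apply L'Hôpital:
the derivative quotient is 2·(1/s) / (−1·s^(−2)) = (-2/1)·s^1 → 0.

0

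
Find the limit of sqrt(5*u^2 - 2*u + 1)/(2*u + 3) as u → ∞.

For large |u|, √(5*u^2 - 2*u + 1) ≈ √5·|u| and the denominator ≈ 2u.
Since u → +∞, |u| = u, giving √5/(2) = √(5)/2.

√(5)/2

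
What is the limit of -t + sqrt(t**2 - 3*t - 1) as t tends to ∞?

An ∞ − ∞ form. Rationalising with the conjugate, the difference becomes (-3t - 1) / (√(t^2 - 3*t - 1) + t).
For large t the denominator behaves like 2·t, so the quotient tends to -3/2 = -3/2.

-3/2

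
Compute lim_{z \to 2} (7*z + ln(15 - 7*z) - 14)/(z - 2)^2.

Direct substitution gives 0/0.
Apply L'Hôpital: lim (7 - 7/(15 - 7*z))/(2*z - 4), still 0/0.
After 2 applications of L'Hôpital's rule the quotient is (-49/(15 - 7*z)^2)/(2); substituting z = 2 gives -49/2.

-49/2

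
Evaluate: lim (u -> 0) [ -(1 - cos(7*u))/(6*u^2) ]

Substitution gives 0/0.
Use (1 − cos θ)/θ² → 1/2 with θ = 7u: the limit is 7²/(2·(-6)) = -49/12.

-49/12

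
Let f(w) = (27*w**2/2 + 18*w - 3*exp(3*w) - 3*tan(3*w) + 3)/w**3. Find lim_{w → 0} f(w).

-81/2

Substitution gives 0/0; apply L'Hôpital's rule 3 times.
After differentiating numerator and denominator 3 times the quotient is (-81*e^(3*w) - 486*tan(3*w)^4 - 648*tan(3*w)^2 - 162)/(6); at w = 0 this is -81/2.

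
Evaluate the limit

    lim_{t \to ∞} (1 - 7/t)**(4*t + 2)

Write it as [(1 - 7/t)^t]^(4) · (1 - 7/t)^(2). The bracketed term tends to e^(-7) and the second factor to 1, so the limit is e^(-28).

e^(-28)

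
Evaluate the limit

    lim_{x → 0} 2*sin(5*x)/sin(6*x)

Substitution gives 0/0.
Divide numerator and denominator by x: sin(5x)/x → 5 and sin(6x)/x → 6, so the limit is 2·5/6 = 5/3.

5/3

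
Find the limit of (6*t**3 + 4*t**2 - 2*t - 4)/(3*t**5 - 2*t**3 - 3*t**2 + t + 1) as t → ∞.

0

The denominator has degree 5 and the numerator degree 3. Dividing numerator and denominator by t^5 sends every term to 0 except the leading denominator term, so the limit is 0.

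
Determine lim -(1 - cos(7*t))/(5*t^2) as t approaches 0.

-49/10

Substitution gives 0/0.
Use (1 − cos u)/u² → 1/2 with u = 7t: the limit is 7²/(2·(-5)) = -49/10.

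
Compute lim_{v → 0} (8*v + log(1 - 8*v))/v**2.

-32

Direct substitution gives 0/0.
Apply L'Hôpital: lim (8 - 8/(1 - 8*v))/(2*v), still 0/0.
After 2 applications of L'Hôpital's rule the quotient is (-64/(1 - 8*v)^2)/(2); substituting v = 0 gives -32.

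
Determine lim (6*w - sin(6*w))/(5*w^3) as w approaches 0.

36/5

Direct substitution gives 0/0.
Apply L'Hôpital: lim (6 - 6*cos(6*w))/(15*w^2), still 0/0.
Apply L'Hôpital: lim (36*sin(6*w))/(30*w), still 0/0.
After 3 applications of L'Hôpital's rule the quotient is (216*cos(6*w))/(30); substituting w = 0 gives 36/5.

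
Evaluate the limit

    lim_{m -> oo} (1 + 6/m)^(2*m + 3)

Write it as [(1 + 6/m)^m]^(2) · (1 + 6/m)^(3). The bracketed term tends to e^(6) and the second factor to 1, so the limit is e^(12).

e^(12)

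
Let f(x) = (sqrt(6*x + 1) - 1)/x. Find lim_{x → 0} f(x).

3

Substitution gives 0/0. Multiply numerator and denominator by the conjugate √(1 + 6x) + √1.
The numerator becomes (1 + 6x) − 1 = 6x, so the expression simplifies to 6/(√(1 + 6x) + √1).
Letting x → 0 gives 6/(2√1) = 3.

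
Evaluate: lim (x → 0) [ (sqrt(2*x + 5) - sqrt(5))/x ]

√(5)/5

Substitution gives 0/0. Multiply numerator and denominator by the conjugate √(5 + 2x) + √5.
The numerator becomes (5 + 2x) − 5 = 2x, so the expression simplifies to 2/(√(5 + 2x) + √5).
Letting x → 0 gives 2/(2√5) = √(5)/5.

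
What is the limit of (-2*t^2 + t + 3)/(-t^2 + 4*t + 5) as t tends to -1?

5/6

At t = -1 both the top and bottom vanish — a removable singularity. Factoring out (t + 1) from each leaves (3 - 2*t)/(5 - t), which at t = -1 equals 5/6.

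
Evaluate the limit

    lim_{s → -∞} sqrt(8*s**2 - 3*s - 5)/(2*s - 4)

-√(2)

For large |s|, √(8*s^2 - 3*s - 5) ≈ √8·|s| and the denominator ≈ 2s.
Since s → −∞, |s| = −s, giving −√8/(2) = -√(2).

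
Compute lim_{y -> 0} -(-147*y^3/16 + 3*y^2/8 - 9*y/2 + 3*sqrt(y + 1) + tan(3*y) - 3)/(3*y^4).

Substitution gives 0/0; apply L'Hôpital's rule 4 times.
After differentiating numerator and denominator 4 times the quotient is (1944*tan(3*y)^3/cos(3*y)^2 + 1296*tan(3*y)/cos(3*y)^2 - 45/(16*(y + 1)^(7/2)))/(-72); at y = 0 this is 5/128.

5/128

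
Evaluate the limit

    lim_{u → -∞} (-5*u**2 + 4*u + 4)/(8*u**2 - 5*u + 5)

Numerator and denominator both have degree 2.
Dividing every term by u^2, all lower-order terms vanish and the limit is the ratio of leading coefficients, -5/(8) = -5/8.

-5/8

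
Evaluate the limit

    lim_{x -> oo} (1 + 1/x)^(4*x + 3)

e^(4)

Let L be the limit and take ln: ln L = lim (4x + 3)·ln(1 + 1/x) = lim (4x + 3)·(1/x + O(1/x²)) = 4.
Hence L = e^(4).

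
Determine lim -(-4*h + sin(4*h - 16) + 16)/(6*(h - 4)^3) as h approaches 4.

16/9

Direct substitution gives 0/0.
Apply L'Hôpital: lim (4*cos(4*h - 16) - 4)/(-18*(h - 4)^2), still 0/0.
Apply L'Hôpital: lim (-16*sin(4*h - 16))/(144 - 36*h), still 0/0.
After 3 applications of L'Hôpital's rule the quotient is (-64*cos(4*h - 16))/(-36); substituting h = 4 gives 16/9.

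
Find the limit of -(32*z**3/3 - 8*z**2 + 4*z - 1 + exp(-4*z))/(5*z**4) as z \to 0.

Direct substitution gives 0/0.
Apply L'Hôpital: lim (32*z^2 - 16*z + 4 - 4*e^(-4*z))/(-20*z^3), still 0/0.
Apply L'Hôpital: lim (64*z - 16 + 16*e^(-4*z))/(-60*z^2), still 0/0.
Apply L'Hôpital: lim (64 - 64*e^(-4*z))/(-120*z), still 0/0.
After 4 applications of L'Hôpital's rule the quotient is (256*e^(-4*z))/(-120); substituting z = 0 gives -32/15.

-32/15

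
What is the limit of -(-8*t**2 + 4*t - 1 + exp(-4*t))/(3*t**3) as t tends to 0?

32/9

Direct substitution gives 0/0.
Apply L'Hôpital: lim (-16*t + 4 - 4*e^(-4*t))/(-9*t^2), still 0/0.
Apply L'Hôpital: lim (-16 + 16*e^(-4*t))/(-18*t), still 0/0.
After 3 applications of L'Hôpital's rule the quotient is (-64*e^(-4*t))/(-18); substituting t = 0 gives 32/9.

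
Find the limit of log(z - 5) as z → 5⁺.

As z → 5⁺, z - 5 → 0⁺ and ln(z - 5) → −∞.
Multiplying by 1 gives -∞.

-∞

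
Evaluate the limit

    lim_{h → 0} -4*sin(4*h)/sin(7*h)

-16/7

Substitution gives 0/0.
Divide numerator and denominator by h: sin(4h)/h → 4 and sin(7h)/h → 7, so the limit is -4·4/7 = -16/7.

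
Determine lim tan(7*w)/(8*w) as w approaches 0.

7/8

Substitution gives 0/0.
Since tan(u)/u → 1 as u → 0, tan(7w)/(7w) → 1 and the limit is 7/8.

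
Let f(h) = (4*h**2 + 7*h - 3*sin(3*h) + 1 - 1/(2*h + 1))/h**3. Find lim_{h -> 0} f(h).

Substitution gives 0/0; apply L'Hôpital's rule 3 times.
After differentiating numerator and denominator 3 times the quotient is (81*cos(3*h) + 48/(2*h + 1)^4)/(6); at h = 0 this is 43/2.

43/2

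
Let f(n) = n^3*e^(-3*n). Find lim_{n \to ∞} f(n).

Write as n^3/e^{3n}, an ∞/∞ form.
Exponential growth dominates any polynomial, so repeated L'Hôpital (or the standard result) gives 0.

0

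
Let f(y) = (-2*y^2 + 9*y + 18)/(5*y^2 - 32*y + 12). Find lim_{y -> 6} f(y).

-15/28

Since y = 6 makes numerator and denominator zero, (y - 6) divides both.
Cancelling it gives (-2*y - 3)/(5*y - 2); now plug in y = 6 to get -15/28.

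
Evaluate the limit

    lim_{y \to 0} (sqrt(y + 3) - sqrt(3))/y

√(3)/6

Substitution gives 0/0. Multiply numerator and denominator by the conjugate √(3 + y) + √3.
The numerator becomes (3 + y) − 3 = y, so the expression simplifies to 1/(√(3 + y) + √3).
Letting y → 0 gives 1/(2√3) = √(3)/6.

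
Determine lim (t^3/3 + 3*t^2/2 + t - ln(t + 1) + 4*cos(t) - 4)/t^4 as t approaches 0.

Substitution gives 0/0; apply L'Hôpital's rule 4 times.
After differentiating numerator and denominator 4 times the quotient is (4*cos(t) + 6/(t + 1)^4)/(24); at t = 0 this is 5/12.

5/12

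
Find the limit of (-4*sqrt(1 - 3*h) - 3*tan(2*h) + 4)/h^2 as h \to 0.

Substitution gives 0/0 (the numerator vanishes to order 2).
Expand each term to order h^2: the coefficient of h^2 in -4·√(1 - 3h) is 9/2 and in -3·tan(2h) is 0.
Lower-order terms cancel with the polynomial part, so the numerator is (9/2)·h^2 + o(h^2), and the limit is (9/2)/(1) = 9/2.

9/2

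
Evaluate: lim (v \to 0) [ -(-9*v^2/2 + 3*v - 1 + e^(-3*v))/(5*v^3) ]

9/10

Direct substitution gives 0/0.
Apply L'Hôpital: lim (-9*v + 3 - 3*e^(-3*v))/(-15*v^2), still 0/0.
Apply L'Hôpital: lim (-9 + 9*e^(-3*v))/(-30*v), still 0/0.
After 3 applications of L'Hôpital's rule the quotient is (-27*e^(-3*v))/(-30); substituting v = 0 gives 9/10.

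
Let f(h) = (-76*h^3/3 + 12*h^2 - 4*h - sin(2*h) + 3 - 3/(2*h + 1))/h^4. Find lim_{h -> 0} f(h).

-48

Substitution gives 0/0; apply L'Hôpital's rule 4 times.
After differentiating numerator and denominator 4 times the quotient is (-16*sin(2*h) - 1152/(2*h + 1)^5)/(24); at h = 0 this is -48.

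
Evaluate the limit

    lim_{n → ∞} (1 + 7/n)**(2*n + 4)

Let L be the limit and take ln: ln L = lim (2n + 4)·ln(1 + 7/n) = lim (2n + 4)·(7/n + O(1/n²)) = 14.
Hence L = e^(14).

e^(14)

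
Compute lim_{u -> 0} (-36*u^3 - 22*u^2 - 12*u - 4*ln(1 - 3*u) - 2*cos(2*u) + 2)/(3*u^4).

239/9

Substitution gives 0/0 (the numerator vanishes to order 4).
Expand each term to order u^4: the coefficient of u^4 in -2·cos(2u) is -4/3 and in -4·ln(1 - 3u) is 81.
Lower-order terms cancel with the polynomial part, so the numerator is (239/3)·u^4 + o(u^4), and the limit is (239/3)/(3) = 239/9.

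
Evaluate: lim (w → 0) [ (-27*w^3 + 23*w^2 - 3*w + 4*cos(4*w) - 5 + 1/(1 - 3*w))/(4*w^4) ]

Substitution gives 0/0; apply L'Hôpital's rule 4 times.
After differentiating numerator and denominator 4 times the quotient is (1024*cos(4*w) - 1944/(3*w - 1)^5)/(96); at w = 0 this is 371/12.

371/12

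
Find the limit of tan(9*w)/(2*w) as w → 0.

Substitution gives 0/0.
Since tan(u)/u → 1 as u → 0, tan(9w)/(9w) → 1 and the limit is 9/2.

9/2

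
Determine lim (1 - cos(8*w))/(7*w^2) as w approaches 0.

32/7

Substitution gives 0/0.
Use (1 − cos u)/u² → 1/2 with u = 8w: the limit is 8²/(2·7) = 32/7.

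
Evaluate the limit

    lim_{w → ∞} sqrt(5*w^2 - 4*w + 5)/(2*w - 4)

√(5)/2

For large |w|, √(5*w^2 - 4*w + 5) ≈ √5·|w| and the denominator ≈ 2w.
Since w → +∞, |w| = w, giving √5/(2) = √(5)/2.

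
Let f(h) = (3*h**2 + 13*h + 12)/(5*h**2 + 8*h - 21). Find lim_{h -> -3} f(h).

Direct substitution gives 0/0, so factor. Both numerator and denominator have (h + 3) as a factor.
After cancelling, the expression reduces to (3*h + 4)/(5*h - 7).
Substituting h = -3 gives 5/22.

5/22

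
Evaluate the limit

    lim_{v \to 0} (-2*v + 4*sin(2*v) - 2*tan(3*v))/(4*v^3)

-35/6

Substitution gives 0/0; apply L'Hôpital's rule 3 times.
After differentiating numerator and denominator 3 times the quotient is (-32*cos(2*v) - 324*tan(3*v)^4 - 432*tan(3*v)^2 - 108)/(24); at v = 0 this is -35/6.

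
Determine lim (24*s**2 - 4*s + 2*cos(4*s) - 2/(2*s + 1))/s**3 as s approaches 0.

16

Substitution gives 0/0; apply L'Hôpital's rule 3 times.
After differentiating numerator and denominator 3 times the quotient is (128*sin(4*s) + 96/(2*s + 1)^4)/(6); at s = 0 this is 16.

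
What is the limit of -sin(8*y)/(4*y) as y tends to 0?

-2

Substitution gives 0/0.
Write it as (8/(-4))·sin(8y)/(8y); since sin(u)/u → 1, the limit is -2.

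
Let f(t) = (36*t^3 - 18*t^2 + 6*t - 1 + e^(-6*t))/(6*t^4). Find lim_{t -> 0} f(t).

Direct substitution gives 0/0.
Apply L'Hôpital: lim (108*t^2 - 36*t + 6 - 6*e^(-6*t))/(24*t^3), still 0/0.
Apply L'Hôpital: lim (216*t - 36 + 36*e^(-6*t))/(72*t^2), still 0/0.
Apply L'Hôpital: lim (216 - 216*e^(-6*t))/(144*t), still 0/0.
After 4 applications of L'Hôpital's rule the quotient is (1296*e^(-6*t))/(144); substituting t = 0 gives 9.

9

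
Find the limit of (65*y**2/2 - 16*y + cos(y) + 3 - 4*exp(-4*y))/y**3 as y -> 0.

Substitution gives 0/0; apply L'Hôpital's rule 3 times.
After differentiating numerator and denominator 3 times the quotient is (sin(y) + 256*e^(-4*y))/(6); at y = 0 this is 128/3.

128/3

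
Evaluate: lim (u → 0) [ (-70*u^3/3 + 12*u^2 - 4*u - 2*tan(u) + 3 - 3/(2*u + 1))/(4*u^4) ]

-12

Substitution gives 0/0; apply L'Hôpital's rule 4 times.
After differentiating numerator and denominator 4 times the quotient is (16*tan(u)/cos(u)^2 - 48*tan(u)/cos(u)^4 - 1152/(2*u + 1)^5)/(96); at u = 0 this is -12.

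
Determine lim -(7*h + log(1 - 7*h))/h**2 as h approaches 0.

49/2

Direct substitution gives 0/0.
Apply L'Hôpital: lim (7 - 7/(1 - 7*h))/(-2*h), still 0/0.
After 2 applications of L'Hôpital's rule the quotient is (-49/(1 - 7*h)^2)/(-2); substituting h = 0 gives 49/2.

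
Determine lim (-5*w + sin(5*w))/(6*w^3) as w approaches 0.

-125/36

Direct substitution gives 0/0.
Apply L'Hôpital: lim (5*cos(5*w) - 5)/(18*w^2), still 0/0.
Apply L'Hôpital: lim (-25*sin(5*w))/(36*w), still 0/0.
After 3 applications of L'Hôpital's rule the quotient is (-125*cos(5*w))/(36); substituting w = 0 gives -125/36.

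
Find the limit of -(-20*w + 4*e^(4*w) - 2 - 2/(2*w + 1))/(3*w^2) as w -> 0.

Substitution gives 0/0; apply L'Hôpital's rule 2 times.
After differentiating numerator and denominator 2 times the quotient is (64*e^(4*w) - 16/(2*w + 1)^3)/(-6); at w = 0 this is -8.

-8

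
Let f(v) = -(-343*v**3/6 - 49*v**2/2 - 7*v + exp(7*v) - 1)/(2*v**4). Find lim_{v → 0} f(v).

-2401/48

Direct substitution gives 0/0.
Apply L'Hôpital: lim (-343*v^2/2 - 49*v + 7*e^(7*v) - 7)/(-8*v^3), still 0/0.
Apply L'Hôpital: lim (-343*v + 49*e^(7*v) - 49)/(-24*v^2), still 0/0.
Apply L'Hôpital: lim (343*e^(7*v) - 343)/(-48*v), still 0/0.
After 4 applications of L'Hôpital's rule the quotient is (2401*e^(7*v))/(-48); substituting v = 0 gives -2401/48.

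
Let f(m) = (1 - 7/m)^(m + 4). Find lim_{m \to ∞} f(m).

Let L be the limit and take ln: ln L = lim (m + 4)·ln(1 - 7/m) = lim (m + 4)·(-7/m + O(1/m²)) = -7.
Hence L = e^(-7).

e^(-7)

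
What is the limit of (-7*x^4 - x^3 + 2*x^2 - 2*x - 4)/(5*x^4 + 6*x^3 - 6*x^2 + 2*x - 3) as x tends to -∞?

Numerator and denominator both have degree 4.
Dividing every term by x^4, all lower-order terms vanish and the limit is the ratio of leading coefficients, -7/(5) = -7/5.

-7/5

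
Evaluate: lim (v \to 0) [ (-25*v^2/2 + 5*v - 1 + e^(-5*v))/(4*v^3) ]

Direct substitution gives 0/0.
Apply L'Hôpital: lim (-25*v + 5 - 5*e^(-5*v))/(12*v^2), still 0/0.
Apply L'Hôpital: lim (-25 + 25*e^(-5*v))/(24*v), still 0/0.
After 3 applications of L'Hôpital's rule the quotient is (-125*e^(-5*v))/(24); substituting v = 0 gives -125/24.

-125/24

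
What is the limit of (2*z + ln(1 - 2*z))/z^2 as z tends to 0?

Direct substitution gives 0/0.
Apply L'Hôpital: lim (2 - 2/(1 - 2*z))/(2*z), still 0/0.
After 2 applications of L'Hôpital's rule the quotient is (-4/(1 - 2*z)^2)/(2); substituting z = 0 gives -2.

-2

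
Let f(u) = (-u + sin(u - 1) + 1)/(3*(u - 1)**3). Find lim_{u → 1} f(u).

-1/18

Direct substitution gives 0/0.
Apply L'Hôpital: lim (cos(u - 1) - 1)/(9*(u - 1)^2), still 0/0.
Apply L'Hôpital: lim (-sin(u - 1))/(18*u - 18), still 0/0.
After 3 applications of L'Hôpital's rule the quotient is (-cos(u - 1))/(18); substituting u = 1 gives -1/18.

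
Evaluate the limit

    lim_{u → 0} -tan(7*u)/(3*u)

-7/3

Substitution gives 0/0.
Since tan(θ)/θ → 1 as θ → 0, tan(7u)/(7u) → 1 and the limit is 7/(-3) = -7/3.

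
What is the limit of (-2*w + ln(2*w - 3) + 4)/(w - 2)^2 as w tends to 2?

-2

Direct substitution gives 0/0.
Apply L'Hôpital: lim (-2 + 2/(2*w - 3))/(2*w - 4), still 0/0.
After 2 applications of L'Hôpital's rule the quotient is (-4/(2*w - 3)^2)/(2); substituting w = 2 gives -2.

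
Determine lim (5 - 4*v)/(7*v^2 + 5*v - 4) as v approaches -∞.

0

The denominator has degree 2 and the numerator degree 1. Dividing numerator and denominator by v^2 sends every term to 0 except the leading denominator term, so the limit is 0.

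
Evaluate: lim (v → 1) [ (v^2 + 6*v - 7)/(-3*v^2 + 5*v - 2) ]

-8

Since v = 1 makes numerator and denominator zero, (v - 1) divides both.
Cancelling it gives (v + 7)/(2 - 3*v); now plug in v = 1 to get -8.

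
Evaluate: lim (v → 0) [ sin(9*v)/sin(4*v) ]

Substitution gives 0/0.
Divide numerator and denominator by v: sin(9v)/v → 9 and sin(4v)/v → 4, so the limit is 1·9/4 = 9/4.

9/4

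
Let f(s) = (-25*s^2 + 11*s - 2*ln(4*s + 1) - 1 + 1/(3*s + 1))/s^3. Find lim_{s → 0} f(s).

-209/3

Substitution gives 0/0 (the numerator vanishes to order 3).
Expand each term to order s^3: the coefficient of s^3 in -2·ln(1 + 4s) is -128/3 and in 1/(1 + 3s) is -27.
Lower-order terms cancel with the polynomial part, so the numerator is (-209/3)·s^3 + o(s^3), and the limit is (-209/3)/(1) = -209/3.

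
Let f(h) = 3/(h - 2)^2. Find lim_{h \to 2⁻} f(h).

∞

As h → 2⁻, (h - 2) → 0⁻, so (h - 2)^2 → 0⁺ and 3/(h - 2)^2 → ∞.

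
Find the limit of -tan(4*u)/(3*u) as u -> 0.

Substitution gives 0/0.
Since tan(θ)/θ → 1 as θ → 0, tan(4u)/(4u) → 1 and the limit is 4/(-3) = -4/3.

-4/3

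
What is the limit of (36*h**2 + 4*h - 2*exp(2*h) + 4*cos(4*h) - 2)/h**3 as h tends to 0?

Substitution gives 0/0; apply L'Hôpital's rule 3 times.
After differentiating numerator and denominator 3 times the quotient is (-16*e^(2*h) + 256*sin(4*h))/(6); at h = 0 this is -8/3.

-8/3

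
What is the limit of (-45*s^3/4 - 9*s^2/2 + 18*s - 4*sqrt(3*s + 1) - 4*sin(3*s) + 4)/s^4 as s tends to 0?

Substitution gives 0/0; apply L'Hôpital's rule 4 times.
After differentiating numerator and denominator 4 times the quotient is (-324*sin(3*s) + 1215/(4*(3*s + 1)^(7/2)))/(24); at s = 0 this is 405/32.

405/32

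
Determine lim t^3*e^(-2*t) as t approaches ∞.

0

Write as t^3/e^{2t}, an ∞/∞ form.
Exponential growth dominates any polynomial, so repeated L'Hôpital (or the standard result) gives 0.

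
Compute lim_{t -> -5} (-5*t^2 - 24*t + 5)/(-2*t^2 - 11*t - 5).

Direct substitution gives 0/0, so factor. Both numerator and denominator have (t + 5) as a factor.
After cancelling, the expression reduces to (1 - 5*t)/(-2*t - 1).
Substituting t = -5 gives 26/9.

26/9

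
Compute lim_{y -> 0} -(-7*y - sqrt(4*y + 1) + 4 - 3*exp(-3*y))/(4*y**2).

23/8

Substitution gives 0/0 (the numerator vanishes to order 2).
Expand each term to order y^2: the coefficient of y^2 in -3·e^(-3y) is -27/2 and in −√(1 + 4y) is 2.
Lower-order terms cancel with the polynomial part, so the numerator is (-23/2)·y^2 + o(y^2), and the limit is (-23/2)/(-4) = 23/8.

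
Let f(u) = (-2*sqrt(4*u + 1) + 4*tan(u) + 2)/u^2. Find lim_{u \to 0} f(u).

4

Substitution gives 0/0 (the numerator vanishes to order 2).
Expand each term to order u^2: the coefficient of u^2 in -2·√(1 + 4u) is 4 and in 4·tan(u) is 0.
Lower-order terms cancel with the polynomial part, so the numerator is (4)·u^2 + o(u^2), and the limit is (4)/(1) = 4.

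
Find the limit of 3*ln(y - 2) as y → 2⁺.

As y → 2⁺, y - 2 → 0⁺ and ln(y - 2) → −∞.
Multiplying by 3 gives -∞.

-∞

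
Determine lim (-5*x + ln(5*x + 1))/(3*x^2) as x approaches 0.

Direct substitution gives 0/0.
Apply L'Hôpital: lim (-5 + 5/(5*x + 1))/(6*x), still 0/0.
After 2 applications of L'Hôpital's rule the quotient is (-25/(5*x + 1)^2)/(6); substituting x = 0 gives -25/6.

-25/6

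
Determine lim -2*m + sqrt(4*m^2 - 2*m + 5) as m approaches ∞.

-1/2

This has the form ∞ − ∞. Multiply and divide by the conjugate √(4*m^2 - 2*m + 5) + 2m.
That gives (-2m + 5) / (√(4*m^2 - 2*m + 5) + 2m).
Divide numerator and denominator by m: the limit is -2/(2·2) = -1/2.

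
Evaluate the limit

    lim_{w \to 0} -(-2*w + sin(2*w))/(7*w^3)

4/21

Direct substitution gives 0/0.
Apply L'Hôpital: lim (2*cos(2*w) - 2)/(-21*w^2), still 0/0.
Apply L'Hôpital: lim (-4*sin(2*w))/(-42*w), still 0/0.
After 3 applications of L'Hôpital's rule the quotient is (-8*cos(2*w))/(-42); substituting w = 0 gives 4/21.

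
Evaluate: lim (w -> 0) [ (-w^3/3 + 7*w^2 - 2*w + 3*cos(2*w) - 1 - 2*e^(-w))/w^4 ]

23/12

Substitution gives 0/0; apply L'Hôpital's rule 4 times.
After differentiating numerator and denominator 4 times the quotient is (48*cos(2*w) - 2*e^(-w))/(24); at w = 0 this is 23/12.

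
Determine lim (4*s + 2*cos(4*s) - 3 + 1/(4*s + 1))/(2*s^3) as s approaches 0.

Substitution gives 0/0 (the numerator vanishes to order 3).
Expand each term to order s^3: the coefficient of s^3 in 2·cos(4s) is 0 and in 1/(1 + 4s) is -64.
Lower-order terms cancel with the polynomial part, so the numerator is (-64)·s^3 + o(s^3), and the limit is (-64)/(2) = -32.

-32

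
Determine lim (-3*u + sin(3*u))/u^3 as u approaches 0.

Direct substitution gives 0/0.
Apply L'Hôpital: lim (3*cos(3*u) - 3)/(3*u^2), still 0/0.
Apply L'Hôpital: lim (-9*sin(3*u))/(6*u), still 0/0.
After 3 applications of L'Hôpital's rule the quotient is (-27*cos(3*u))/(6); substituting u = 0 gives -9/2.

-9/2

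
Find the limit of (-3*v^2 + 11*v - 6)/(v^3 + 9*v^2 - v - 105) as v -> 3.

At v = 3 both the top and bottom vanish — a removable singularity. Factoring out (v - 3) from each leaves (2 - 3*v)/(v^2 + 12*v + 35), which at v = 3 equals -7/80.

-7/80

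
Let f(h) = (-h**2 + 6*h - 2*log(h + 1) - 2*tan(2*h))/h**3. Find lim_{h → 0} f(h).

Substitution gives 0/0; apply L'Hôpital's rule 3 times.
After differentiating numerator and denominator 3 times the quotient is (-64*tan(2*h)^2/cos(2*h)^2 - 32/cos(2*h)^4 - 4/(h + 1)^3)/(6); at h = 0 this is -6.

-6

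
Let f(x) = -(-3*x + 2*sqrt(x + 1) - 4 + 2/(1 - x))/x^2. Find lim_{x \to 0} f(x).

-7/4

Substitution gives 0/0; apply L'Hôpital's rule 2 times.
After differentiating numerator and denominator 2 times the quotient is (-1/(2*(x + 1)^(3/2)) - 4/(x - 1)^3)/(-2); at x = 0 this is -7/4.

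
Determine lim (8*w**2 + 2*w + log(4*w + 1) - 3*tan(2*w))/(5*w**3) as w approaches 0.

8/3

Substitution gives 0/0 (the numerator vanishes to order 3).
Expand each term to order w^3: the coefficient of w^3 in ln(1 + 4w) is 64/3 and in -3·tan(2w) is -8.
Lower-order terms cancel with the polynomial part, so the numerator is (40/3)·w^3 + o(w^3), and the limit is (40/3)/(5) = 8/3.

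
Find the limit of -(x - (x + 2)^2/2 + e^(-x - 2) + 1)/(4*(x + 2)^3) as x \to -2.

1/24

Direct substitution gives 0/0.
Apply L'Hôpital: lim (-x - e^(-x - 2) - 1)/(-12*(x + 2)^2), still 0/0.
Apply L'Hôpital: lim (e^(-x - 2) - 1)/(-24*x - 48), still 0/0.
After 3 applications of L'Hôpital's rule the quotient is (-e^(-x - 2))/(-24); substituting x = -2 gives 1/24.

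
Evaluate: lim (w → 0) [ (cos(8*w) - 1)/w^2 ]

-32

Direct substitution gives 0/0.
Apply L'Hôpital: lim (-8*sin(8*w))/(2*w), still 0/0.
After 2 applications of L'Hôpital's rule the quotient is (-64*cos(8*w))/(2); substituting w = 0 gives -32.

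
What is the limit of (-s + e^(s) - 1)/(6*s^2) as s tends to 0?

1/12

Direct substitution gives 0/0.
Apply L'Hôpital: lim (e^(s) - 1)/(12*s), still 0/0.
After 2 applications of L'Hôpital's rule the quotient is (e^(s))/(12); substituting s = 0 gives 1/12.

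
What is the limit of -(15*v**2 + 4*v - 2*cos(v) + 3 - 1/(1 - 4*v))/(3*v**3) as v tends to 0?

Substitution gives 0/0; apply L'Hôpital's rule 3 times.
After differentiating numerator and denominator 3 times the quotient is (-2*sin(v) - 384/(4*v - 1)^4)/(-18); at v = 0 this is 64/3.

64/3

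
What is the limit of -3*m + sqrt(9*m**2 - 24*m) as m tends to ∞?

An ∞ − ∞ form. Rationalising with the conjugate, the difference becomes (-24m) / (√(9*m^2 - 24*m) + 3m).
For large m the denominator behaves like 2·3m, so the quotient tends to -24/6 = -4.

-4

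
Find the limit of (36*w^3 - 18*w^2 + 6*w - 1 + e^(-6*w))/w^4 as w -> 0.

54

Direct substitution gives 0/0.
Apply L'Hôpital: lim (108*w^2 - 36*w + 6 - 6*e^(-6*w))/(4*w^3), still 0/0.
Apply L'Hôpital: lim (216*w - 36 + 36*e^(-6*w))/(12*w^2), still 0/0.
Apply L'Hôpital: lim (216 - 216*e^(-6*w))/(24*w), still 0/0.
After 4 applications of L'Hôpital's rule the quotient is (1296*e^(-6*w))/(24); substituting w = 0 gives 54.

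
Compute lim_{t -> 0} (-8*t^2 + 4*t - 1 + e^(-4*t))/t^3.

-32/3

Direct substitution gives 0/0.
Apply L'Hôpital: lim (-16*t + 4 - 4*e^(-4*t))/(3*t^2), still 0/0.
Apply L'Hôpital: lim (-16 + 16*e^(-4*t))/(6*t), still 0/0.
After 3 applications of L'Hôpital's rule the quotient is (-64*e^(-4*t))/(6); substituting t = 0 gives -32/3.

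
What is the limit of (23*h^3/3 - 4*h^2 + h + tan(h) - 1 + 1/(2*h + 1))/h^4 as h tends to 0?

16

Substitution gives 0/0; apply L'Hôpital's rule 4 times.
After differentiating numerator and denominator 4 times the quotient is (24*tan(h)^3/cos(h)^2 + 16*tan(h)/cos(h)^2 + 384/(2*h + 1)^5)/(24); at h = 0 this is 16.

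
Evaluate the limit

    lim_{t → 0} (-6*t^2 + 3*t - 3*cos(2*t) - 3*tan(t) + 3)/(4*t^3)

Substitution gives 0/0 (the numerator vanishes to order 3).
Expand each term to order t^3: the coefficient of t^3 in -3·tan(t) is -1 and in -3·cos(2t) is 0.
Lower-order terms cancel with the polynomial part, so the numerator is (-1)·t^3 + o(t^3), and the limit is (-1)/(4) = -1/4.

-1/4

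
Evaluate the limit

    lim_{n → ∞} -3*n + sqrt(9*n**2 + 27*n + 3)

An ∞ − ∞ form. Rationalising with the conjugate, the difference becomes (27n + 3) / (√(9*n^2 + 27*n + 3) + 3n).
For large n the denominator behaves like 2·3n, so the quotient tends to 27/6 = 9/2.

9/2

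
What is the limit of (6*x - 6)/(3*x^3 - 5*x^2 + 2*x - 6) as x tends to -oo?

0

The denominator has degree 3 and the numerator degree 1. Dividing numerator and denominator by x^3 sends every term to 0 except the leading denominator term, so the limit is 0.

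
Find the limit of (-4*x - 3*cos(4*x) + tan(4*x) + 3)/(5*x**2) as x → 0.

24/5

Substitution gives 0/0 (the numerator vanishes to order 2).
Expand each term to order x^2: the coefficient of x^2 in tan(4x) is 0 and in -3·cos(4x) is 24.
Lower-order terms cancel with the polynomial part, so the numerator is (24)·x^2 + o(x^2), and the limit is (24)/(5) = 24/5.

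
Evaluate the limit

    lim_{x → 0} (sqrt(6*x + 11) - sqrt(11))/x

A 0/0 form; rationalise with √(11 + 6x) + √11. This collapses the numerator to 6x, leaving 6/(√(11 + 6x) + √11) → 6/(2√11) = 3*√(11)/11.

3*√(11)/11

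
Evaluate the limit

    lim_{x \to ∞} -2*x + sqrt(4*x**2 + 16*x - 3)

4

An ∞ − ∞ form. Rationalising with the conjugate, the difference becomes (16x - 3) / (√(4*x^2 + 16*x - 3) + 2x).
For large x the denominator behaves like 2·2x, so the quotient tends to 16/4 = 4.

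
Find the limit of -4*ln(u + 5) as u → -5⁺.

As u → -5⁺, u + 5 → 0⁺ and ln(u + 5) → −∞.
Multiplying by -4 gives ∞.

∞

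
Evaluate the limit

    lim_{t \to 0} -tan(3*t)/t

-3

Substitution gives 0/0.
Since tan(u)/u → 1 as u → 0, tan(3t)/(3t) → 1 and the limit is 3/(-1) = -3.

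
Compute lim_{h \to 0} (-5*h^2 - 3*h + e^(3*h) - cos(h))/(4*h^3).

Substitution gives 0/0; apply L'Hôpital's rule 3 times.
After differentiating numerator and denominator 3 times the quotient is (27*e^(3*h) - sin(h))/(24); at h = 0 this is 9/8.

9/8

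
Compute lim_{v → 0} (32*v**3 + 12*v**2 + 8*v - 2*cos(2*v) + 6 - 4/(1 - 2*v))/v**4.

Substitution gives 0/0; apply L'Hôpital's rule 4 times.
After differentiating numerator and denominator 4 times the quotient is (-32*cos(2*v) + 1536/(2*v - 1)^5)/(24); at v = 0 this is -196/3.

-196/3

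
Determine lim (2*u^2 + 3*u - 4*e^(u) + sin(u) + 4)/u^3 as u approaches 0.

Substitution gives 0/0; apply L'Hôpital's rule 3 times.
After differentiating numerator and denominator 3 times the quotient is (-4*e^(u) - cos(u))/(6); at u = 0 this is -5/6.

-5/6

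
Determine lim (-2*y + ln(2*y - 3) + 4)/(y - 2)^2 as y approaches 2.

-2

Direct substitution gives 0/0.
Apply L'Hôpital: lim (-2 + 2/(2*y - 3))/(2*y - 4), still 0/0.
After 2 applications of L'Hôpital's rule the quotient is (-4/(2*y - 3)^2)/(2); substituting y = 2 gives -2.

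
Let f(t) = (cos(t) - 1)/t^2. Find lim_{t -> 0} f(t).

Direct substitution gives 0/0.
Apply L'Hôpital: lim (-sin(t))/(2*t), still 0/0.
After 2 applications of L'Hôpital's rule the quotient is (-cos(t))/(2); substituting t = 0 gives -1/2.

-1/2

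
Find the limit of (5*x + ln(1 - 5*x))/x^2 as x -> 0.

Direct substitution gives 0/0.
Apply L'Hôpital: lim (5 - 5/(1 - 5*x))/(2*x), still 0/0.
After 2 applications of L'Hôpital's rule the quotient is (-25/(1 - 5*x)^2)/(2); substituting x = 0 gives -25/2.

-25/2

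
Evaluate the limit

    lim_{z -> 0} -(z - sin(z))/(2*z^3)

-1/12

Direct substitution gives 0/0.
Apply L'Hôpital: lim (1 - cos(z))/(-6*z^2), still 0/0.
Apply L'Hôpital: lim (sin(z))/(-12*z), still 0/0.
After 3 applications of L'Hôpital's rule the quotient is (cos(z))/(-12); substituting z = 0 gives -1/12.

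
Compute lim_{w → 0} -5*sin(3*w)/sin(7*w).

-15/7

Substitution gives 0/0.
Divide numerator and denominator by w: sin(3w)/w → 3 and sin(7w)/w → 7, so the limit is -5·3/7 = -15/7.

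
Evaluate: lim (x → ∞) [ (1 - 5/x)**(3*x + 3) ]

e^(-15)

Write it as [(1 - 5/x)^x]^(3) · (1 - 5/x)^(3). The bracketed term tends to e^(-5) and the second factor to 1, so the limit is e^(-15).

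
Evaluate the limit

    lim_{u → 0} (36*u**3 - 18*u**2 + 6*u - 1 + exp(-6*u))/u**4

Direct substitution gives 0/0.
Apply L'Hôpital: lim (108*u^2 - 36*u + 6 - 6*e^(-6*u))/(4*u^3), still 0/0.
Apply L'Hôpital: lim (216*u - 36 + 36*e^(-6*u))/(12*u^2), still 0/0.
Apply L'Hôpital: lim (216 - 216*e^(-6*u))/(24*u), still 0/0.
After 4 applications of L'Hôpital's rule the quotient is (1296*e^(-6*u))/(24); substituting u = 0 gives 54.

54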